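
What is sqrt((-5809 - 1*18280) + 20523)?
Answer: I*sqrt(3566) ≈ 59.716*I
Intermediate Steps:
sqrt((-5809 - 1*18280) + 20523) = sqrt((-5809 - 18280) + 20523) = sqrt(-24089 + 20523) = sqrt(-3566) = I*sqrt(3566)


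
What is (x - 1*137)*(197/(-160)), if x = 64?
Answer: 14381/160 ≈ 89.881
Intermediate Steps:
(x - 1*137)*(197/(-160)) = (64 - 1*137)*(197/(-160)) = (64 - 137)*(197*(-1/160)) = -73*(-197/160) = 14381/160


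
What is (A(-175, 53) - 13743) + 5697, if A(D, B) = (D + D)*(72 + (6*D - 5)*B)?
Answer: 19537004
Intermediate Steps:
A(D, B) = 2*D*(72 + B*(-5 + 6*D)) (A(D, B) = (2*D)*(72 + (-5 + 6*D)*B) = (2*D)*(72 + B*(-5 + 6*D)) = 2*D*(72 + B*(-5 + 6*D)))
(A(-175, 53) - 13743) + 5697 = (2*(-175)*(72 - 5*53 + 6*53*(-175)) - 13743) + 5697 = (2*(-175)*(72 - 265 - 55650) - 13743) + 5697 = (2*(-175)*(-55843) - 13743) + 5697 = (19545050 - 13743) + 5697 = 19531307 + 5697 = 19537004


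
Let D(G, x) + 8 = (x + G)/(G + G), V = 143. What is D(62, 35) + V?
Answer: 16837/124 ≈ 135.78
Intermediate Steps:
D(G, x) = -8 + (G + x)/(2*G) (D(G, x) = -8 + (x + G)/(G + G) = -8 + (G + x)/((2*G)) = -8 + (G + x)*(1/(2*G)) = -8 + (G + x)/(2*G))
D(62, 35) + V = (½)*(35 - 15*62)/62 + 143 = (½)*(1/62)*(35 - 930) + 143 = (½)*(1/62)*(-895) + 143 = -895/124 + 143 = 16837/124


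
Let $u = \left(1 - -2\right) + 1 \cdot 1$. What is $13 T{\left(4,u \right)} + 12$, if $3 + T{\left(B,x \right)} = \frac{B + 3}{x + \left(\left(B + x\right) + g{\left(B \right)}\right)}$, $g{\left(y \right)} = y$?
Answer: $- \frac{341}{16} \approx -21.313$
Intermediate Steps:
$u = 4$ ($u = \left(1 + 2\right) + 1 = 3 + 1 = 4$)
$T{\left(B,x \right)} = -3 + \frac{3 + B}{2 B + 2 x}$ ($T{\left(B,x \right)} = -3 + \frac{B + 3}{x + \left(\left(B + x\right) + B\right)} = -3 + \frac{3 + B}{x + \left(x + 2 B\right)} = -3 + \frac{3 + B}{2 B + 2 x}$)
$13 T{\left(4,u \right)} + 12 = 13 \frac{3 - 24 - 20}{2 \left(4 + 4\right)} + 12 = 13 \frac{3 - 24 - 20}{2 \cdot 8} + 12 = 13 \cdot \frac{1}{2} \cdot \frac{1}{8} \left(-41\right) + 12 = 13 \left(- \frac{41}{16}\right) + 12 = - \frac{533}{16} + 12 = - \frac{341}{16}$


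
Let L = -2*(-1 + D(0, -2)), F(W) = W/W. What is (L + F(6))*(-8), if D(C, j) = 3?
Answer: 24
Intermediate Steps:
F(W) = 1
L = -4 (L = -2*(-1 + 3) = -2*2 = -4)
(L + F(6))*(-8) = (-4 + 1)*(-8) = -3*(-8) = 24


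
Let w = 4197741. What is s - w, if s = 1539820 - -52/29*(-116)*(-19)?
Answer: -2653969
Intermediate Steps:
s = 1543772 (s = 1539820 - -52*1/29*(-116)*(-19) = 1539820 - (-52/29*(-116))*(-19) = 1539820 - 208*(-19) = 1539820 - 1*(-3952) = 1539820 + 3952 = 1543772)
s - w = 1543772 - 1*4197741 = 1543772 - 4197741 = -2653969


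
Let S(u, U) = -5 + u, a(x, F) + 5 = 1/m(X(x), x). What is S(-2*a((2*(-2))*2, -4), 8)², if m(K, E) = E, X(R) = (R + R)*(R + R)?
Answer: 441/16 ≈ 27.563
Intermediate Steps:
X(R) = 4*R² (X(R) = (2*R)*(2*R) = 4*R²)
a(x, F) = -5 + 1/x
S(-2*a((2*(-2))*2, -4), 8)² = (-5 - 2*(-5 + 1/((2*(-2))*2)))² = (-5 - 2*(-5 + 1/(-4*2)))² = (-5 - 2*(-5 + 1/(-8)))² = (-5 - 2*(-5 - ⅛))² = (-5 - 2*(-41/8))² = (-5 + 41/4)² = (21/4)² = 441/16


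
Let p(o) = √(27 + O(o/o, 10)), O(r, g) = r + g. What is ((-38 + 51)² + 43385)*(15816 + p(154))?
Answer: 688850064 + 43554*√38 ≈ 6.8912e+8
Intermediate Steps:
O(r, g) = g + r
p(o) = √38 (p(o) = √(27 + (10 + o/o)) = √(27 + (10 + 1)) = √(27 + 11) = √38)
((-38 + 51)² + 43385)*(15816 + p(154)) = ((-38 + 51)² + 43385)*(15816 + √38) = (13² + 43385)*(15816 + √38) = (169 + 43385)*(15816 + √38) = 43554*(15816 + √38) = 688850064 + 43554*√38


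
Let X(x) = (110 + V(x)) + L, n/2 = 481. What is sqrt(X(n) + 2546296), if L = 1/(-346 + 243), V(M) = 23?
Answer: sqrt(27015065158)/103 ≈ 1595.8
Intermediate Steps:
n = 962 (n = 2*481 = 962)
L = -1/103 (L = 1/(-103) = -1/103 ≈ -0.0097087)
X(x) = 13698/103 (X(x) = (110 + 23) - 1/103 = 133 - 1/103 = 13698/103)
sqrt(X(n) + 2546296) = sqrt(13698/103 + 2546296) = sqrt(262282186/103) = sqrt(27015065158)/103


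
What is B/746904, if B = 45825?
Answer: 15275/248968 ≈ 0.061353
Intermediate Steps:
B/746904 = 45825/746904 = 45825*(1/746904) = 15275/248968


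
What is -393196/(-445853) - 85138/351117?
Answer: 100098767218/156546567801 ≈ 0.63942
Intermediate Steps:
-393196/(-445853) - 85138/351117 = -393196*(-1/445853) - 85138*1/351117 = 393196/445853 - 85138/351117 = 100098767218/156546567801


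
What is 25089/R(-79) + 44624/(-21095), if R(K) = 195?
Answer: 6940677/54847 ≈ 126.55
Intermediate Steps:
25089/R(-79) + 44624/(-21095) = 25089/195 + 44624/(-21095) = 25089*(1/195) + 44624*(-1/21095) = 8363/65 - 44624/21095 = 6940677/54847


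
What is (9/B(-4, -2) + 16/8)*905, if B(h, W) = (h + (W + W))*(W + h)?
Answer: 31675/16 ≈ 1979.7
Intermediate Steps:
B(h, W) = (W + h)*(h + 2*W) (B(h, W) = (h + 2*W)*(W + h) = (W + h)*(h + 2*W))
(9/B(-4, -2) + 16/8)*905 = (9/((-4)² + 2*(-2)² + 3*(-2)*(-4)) + 16/8)*905 = (9/(16 + 2*4 + 24) + 16*(⅛))*905 = (9/(16 + 8 + 24) + 2)*905 = (9/48 + 2)*905 = (9*(1/48) + 2)*905 = (3/16 + 2)*905 = (35/16)*905 = 31675/16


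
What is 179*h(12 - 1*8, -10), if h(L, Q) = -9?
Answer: -1611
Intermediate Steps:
179*h(12 - 1*8, -10) = 179*(-9) = -1611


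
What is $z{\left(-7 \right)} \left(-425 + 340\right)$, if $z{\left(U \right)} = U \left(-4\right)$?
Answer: $-2380$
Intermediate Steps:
$z{\left(U \right)} = - 4 U$
$z{\left(-7 \right)} \left(-425 + 340\right) = \left(-4\right) \left(-7\right) \left(-425 + 340\right) = 28 \left(-85\right) = -2380$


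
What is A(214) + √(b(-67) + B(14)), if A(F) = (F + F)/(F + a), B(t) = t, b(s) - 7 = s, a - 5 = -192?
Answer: 428/27 + I*√46 ≈ 15.852 + 6.7823*I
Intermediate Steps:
a = -187 (a = 5 - 192 = -187)
b(s) = 7 + s
A(F) = 2*F/(-187 + F) (A(F) = (F + F)/(F - 187) = (2*F)/(-187 + F) = 2*F/(-187 + F))
A(214) + √(b(-67) + B(14)) = 2*214/(-187 + 214) + √((7 - 67) + 14) = 2*214/27 + √(-60 + 14) = 2*214*(1/27) + √(-46) = 428/27 + I*√46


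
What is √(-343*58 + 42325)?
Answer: √22431 ≈ 149.77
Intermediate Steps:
√(-343*58 + 42325) = √(-19894 + 42325) = √22431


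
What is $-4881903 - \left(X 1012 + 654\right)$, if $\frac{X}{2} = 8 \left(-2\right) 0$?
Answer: $-4882557$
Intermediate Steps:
$X = 0$ ($X = 2 \cdot 8 \left(-2\right) 0 = 2 \left(\left(-16\right) 0\right) = 2 \cdot 0 = 0$)
$-4881903 - \left(X 1012 + 654\right) = -4881903 - \left(0 \cdot 1012 + 654\right) = -4881903 - \left(0 + 654\right) = -4881903 - 654 = -4882557$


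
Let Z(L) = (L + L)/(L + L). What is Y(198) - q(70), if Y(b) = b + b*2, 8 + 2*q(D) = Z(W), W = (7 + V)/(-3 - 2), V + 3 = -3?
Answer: 1195/2 ≈ 597.50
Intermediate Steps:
V = -6 (V = -3 - 3 = -6)
W = -1/5 (W = (7 - 6)/(-3 - 2) = 1/(-5) = 1*(-1/5) = -1/5 ≈ -0.20000)
Z(L) = 1 (Z(L) = (2*L)/((2*L)) = (2*L)*(1/(2*L)) = 1)
q(D) = -7/2 (q(D) = -4 + (1/2)*1 = -4 + 1/2 = -7/2)
Y(b) = 3*b (Y(b) = b + 2*b = 3*b)
Y(198) - q(70) = 3*198 - 1*(-7/2) = 594 + 7/2 = 1195/2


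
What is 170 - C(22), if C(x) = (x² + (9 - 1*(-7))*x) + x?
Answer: -688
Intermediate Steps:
C(x) = x² + 17*x (C(x) = (x² + (9 + 7)*x) + x = (x² + 16*x) + x = x² + 17*x)
170 - C(22) = 170 - 22*(17 + 22) = 170 - 22*39 = 170 - 1*858 = 170 - 858 = -688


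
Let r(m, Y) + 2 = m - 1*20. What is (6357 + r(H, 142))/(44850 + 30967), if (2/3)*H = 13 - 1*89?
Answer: 6221/75817 ≈ 0.082053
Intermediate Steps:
H = -114 (H = 3*(13 - 1*89)/2 = 3*(13 - 89)/2 = (3/2)*(-76) = -114)
r(m, Y) = -22 + m (r(m, Y) = -2 + (m - 1*20) = -2 + (m - 20) = -2 + (-20 + m) = -22 + m)
(6357 + r(H, 142))/(44850 + 30967) = (6357 + (-22 - 114))/(44850 + 30967) = (6357 - 136)/75817 = 6221*(1/75817) = 6221/75817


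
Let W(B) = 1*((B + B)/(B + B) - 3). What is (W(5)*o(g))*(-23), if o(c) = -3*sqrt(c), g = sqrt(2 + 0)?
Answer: -138*2**(1/4) ≈ -164.11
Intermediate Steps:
g = sqrt(2) ≈ 1.4142
W(B) = -2 (W(B) = 1*((2*B)/((2*B)) - 3) = 1*((2*B)*(1/(2*B)) - 3) = 1*(1 - 3) = 1*(-2) = -2)
(W(5)*o(g))*(-23) = -(-6)*sqrt(sqrt(2))*(-23) = -(-6)*2**(1/4)*(-23) = (6*2**(1/4))*(-23) = -138*2**(1/4)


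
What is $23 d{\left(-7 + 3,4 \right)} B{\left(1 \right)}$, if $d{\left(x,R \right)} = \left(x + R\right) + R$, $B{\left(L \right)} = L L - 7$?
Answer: $-552$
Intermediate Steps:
$B{\left(L \right)} = -7 + L^{2}$ ($B{\left(L \right)} = L^{2} - 7 = -7 + L^{2}$)
$d{\left(x,R \right)} = x + 2 R$ ($d{\left(x,R \right)} = \left(R + x\right) + R = x + 2 R$)
$23 d{\left(-7 + 3,4 \right)} B{\left(1 \right)} = 23 \left(\left(-7 + 3\right) + 2 \cdot 4\right) \left(-7 + 1^{2}\right) = 23 \left(-4 + 8\right) \left(-7 + 1\right) = 23 \cdot 4 \left(-6\right) = 92 \left(-6\right) = -552$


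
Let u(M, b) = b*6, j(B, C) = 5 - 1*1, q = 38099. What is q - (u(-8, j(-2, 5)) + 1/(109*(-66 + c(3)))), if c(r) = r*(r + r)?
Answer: 199208401/5232 ≈ 38075.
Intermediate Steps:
j(B, C) = 4 (j(B, C) = 5 - 1 = 4)
u(M, b) = 6*b
c(r) = 2*r**2 (c(r) = r*(2*r) = 2*r**2)
q - (u(-8, j(-2, 5)) + 1/(109*(-66 + c(3)))) = 38099 - (6*4 + 1/(109*(-66 + 2*3**2))) = 38099 - (24 + 1/(109*(-66 + 2*9))) = 38099 - (24 + 1/(109*(-66 + 18))) = 38099 - (24 + (1/109)/(-48)) = 38099 - (24 + (1/109)*(-1/48)) = 38099 - (24 - 1/5232) = 38099 - 1*125567/5232 = 38099 - 125567/5232 = 199208401/5232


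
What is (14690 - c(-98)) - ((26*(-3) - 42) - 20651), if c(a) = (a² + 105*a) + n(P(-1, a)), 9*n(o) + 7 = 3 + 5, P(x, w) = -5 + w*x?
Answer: 325322/9 ≈ 36147.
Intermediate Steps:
n(o) = ⅑ (n(o) = -7/9 + (3 + 5)/9 = -7/9 + (⅑)*8 = -7/9 + 8/9 = ⅑)
c(a) = ⅑ + a² + 105*a (c(a) = (a² + 105*a) + ⅑ = ⅑ + a² + 105*a)
(14690 - c(-98)) - ((26*(-3) - 42) - 20651) = (14690 - (⅑ + (-98)² + 105*(-98))) - ((26*(-3) - 42) - 20651) = (14690 - (⅑ + 9604 - 10290)) - ((-78 - 42) - 20651) = (14690 - 1*(-6173/9)) - (-120 - 20651) = (14690 + 6173/9) - 1*(-20771) = 138383/9 + 20771 = 325322/9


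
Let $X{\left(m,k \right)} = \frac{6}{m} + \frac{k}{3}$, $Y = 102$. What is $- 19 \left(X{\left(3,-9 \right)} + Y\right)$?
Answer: $-1919$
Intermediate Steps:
$X{\left(m,k \right)} = \frac{6}{m} + \frac{k}{3}$ ($X{\left(m,k \right)} = \frac{6}{m} + k \frac{1}{3} = \frac{6}{m} + \frac{k}{3}$)
$- 19 \left(X{\left(3,-9 \right)} + Y\right) = - 19 \left(\left(\frac{6}{3} + \frac{1}{3} \left(-9\right)\right) + 102\right) = - 19 \left(\left(6 \cdot \frac{1}{3} - 3\right) + 102\right) = - 19 \left(\left(2 - 3\right) + 102\right) = - 19 \left(-1 + 102\right) = \left(-19\right) 101 = -1919$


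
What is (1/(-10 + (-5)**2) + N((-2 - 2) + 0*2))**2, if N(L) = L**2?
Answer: 58081/225 ≈ 258.14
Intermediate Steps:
(1/(-10 + (-5)**2) + N((-2 - 2) + 0*2))**2 = (1/(-10 + (-5)**2) + ((-2 - 2) + 0*2)**2)**2 = (1/(-10 + 25) + (-4 + 0)**2)**2 = (1/15 + (-4)**2)**2 = (1/15 + 16)**2 = (241/15)**2 = 58081/225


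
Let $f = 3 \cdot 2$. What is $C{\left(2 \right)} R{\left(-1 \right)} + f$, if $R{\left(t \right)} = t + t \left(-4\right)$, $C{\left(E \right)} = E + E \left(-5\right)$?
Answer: $-18$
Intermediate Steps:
$C{\left(E \right)} = - 4 E$ ($C{\left(E \right)} = E - 5 E = - 4 E$)
$R{\left(t \right)} = - 3 t$ ($R{\left(t \right)} = t - 4 t = - 3 t$)
$f = 6$
$C{\left(2 \right)} R{\left(-1 \right)} + f = \left(-4\right) 2 \left(\left(-3\right) \left(-1\right)\right) + 6 = \left(-8\right) 3 + 6 = -24 + 6 = -18$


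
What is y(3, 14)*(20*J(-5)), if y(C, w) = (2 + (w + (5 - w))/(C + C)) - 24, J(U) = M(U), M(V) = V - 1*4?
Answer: 3810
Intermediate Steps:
M(V) = -4 + V (M(V) = V - 4 = -4 + V)
J(U) = -4 + U
y(C, w) = -22 + 5/(2*C) (y(C, w) = (2 + 5/((2*C))) - 24 = (2 + 5*(1/(2*C))) - 24 = (2 + 5/(2*C)) - 24 = -22 + 5/(2*C))
y(3, 14)*(20*J(-5)) = (-22 + (5/2)/3)*(20*(-4 - 5)) = (-22 + (5/2)*(⅓))*(20*(-9)) = (-22 + ⅚)*(-180) = -127/6*(-180) = 3810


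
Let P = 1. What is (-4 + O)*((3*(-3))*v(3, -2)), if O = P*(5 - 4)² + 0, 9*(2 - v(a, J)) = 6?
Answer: 36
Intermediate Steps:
v(a, J) = 4/3 (v(a, J) = 2 - ⅑*6 = 2 - ⅔ = 4/3)
O = 1 (O = 1*(5 - 4)² + 0 = 1*1² + 0 = 1*1 + 0 = 1 + 0 = 1)
(-4 + O)*((3*(-3))*v(3, -2)) = (-4 + 1)*((3*(-3))*(4/3)) = -(-27)*4/3 = -3*(-12) = 36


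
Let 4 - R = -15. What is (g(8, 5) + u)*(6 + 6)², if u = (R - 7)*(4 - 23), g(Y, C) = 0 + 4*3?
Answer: -31104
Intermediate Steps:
R = 19 (R = 4 - 1*(-15) = 4 + 15 = 19)
g(Y, C) = 12 (g(Y, C) = 0 + 12 = 12)
u = -228 (u = (19 - 7)*(4 - 23) = 12*(-19) = -228)
(g(8, 5) + u)*(6 + 6)² = (12 - 228)*(6 + 6)² = -216*12² = -216*144 = -31104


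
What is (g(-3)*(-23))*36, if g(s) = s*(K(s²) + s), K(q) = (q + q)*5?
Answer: 216108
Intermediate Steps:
K(q) = 10*q (K(q) = (2*q)*5 = 10*q)
g(s) = s*(s + 10*s²) (g(s) = s*(10*s² + s) = s*(s + 10*s²))
(g(-3)*(-23))*36 = (((-3)²*(1 + 10*(-3)))*(-23))*36 = ((9*(1 - 30))*(-23))*36 = ((9*(-29))*(-23))*36 = -261*(-23)*36 = 6003*36 = 216108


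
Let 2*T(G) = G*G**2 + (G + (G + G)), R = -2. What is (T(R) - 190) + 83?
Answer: -114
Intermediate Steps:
T(G) = G**3/2 + 3*G/2 (T(G) = (G*G**2 + (G + (G + G)))/2 = (G**3 + (G + 2*G))/2 = (G**3 + 3*G)/2 = G**3/2 + 3*G/2)
(T(R) - 190) + 83 = ((1/2)*(-2)*(3 + (-2)**2) - 190) + 83 = ((1/2)*(-2)*(3 + 4) - 190) + 83 = ((1/2)*(-2)*7 - 190) + 83 = (-7 - 190) + 83 = -197 + 83 = -114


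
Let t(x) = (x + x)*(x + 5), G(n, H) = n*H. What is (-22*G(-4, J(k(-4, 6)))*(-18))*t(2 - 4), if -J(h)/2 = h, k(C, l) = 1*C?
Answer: 152064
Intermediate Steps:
k(C, l) = C
J(h) = -2*h
G(n, H) = H*n
t(x) = 2*x*(5 + x) (t(x) = (2*x)*(5 + x) = 2*x*(5 + x))
(-22*G(-4, J(k(-4, 6)))*(-18))*t(2 - 4) = (-22*(-2*(-4))*(-4)*(-18))*(2*(2 - 4)*(5 + (2 - 4))) = (-176*(-4)*(-18))*(2*(-2)*(5 - 2)) = (-22*(-32)*(-18))*(2*(-2)*3) = (704*(-18))*(-12) = -12672*(-12) = 152064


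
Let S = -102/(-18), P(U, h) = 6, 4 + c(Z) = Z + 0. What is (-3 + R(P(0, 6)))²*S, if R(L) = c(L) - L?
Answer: 833/3 ≈ 277.67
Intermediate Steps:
c(Z) = -4 + Z (c(Z) = -4 + (Z + 0) = -4 + Z)
R(L) = -4 (R(L) = (-4 + L) - L = -4)
S = 17/3 (S = -102*(-1/18) = 17/3 ≈ 5.6667)
(-3 + R(P(0, 6)))²*S = (-3 - 4)²*(17/3) = (-7)²*(17/3) = 49*(17/3) = 833/3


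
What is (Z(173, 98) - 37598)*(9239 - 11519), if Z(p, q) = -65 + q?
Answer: 85648200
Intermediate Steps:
(Z(173, 98) - 37598)*(9239 - 11519) = ((-65 + 98) - 37598)*(9239 - 11519) = (33 - 37598)*(-2280) = -37565*(-2280) = 85648200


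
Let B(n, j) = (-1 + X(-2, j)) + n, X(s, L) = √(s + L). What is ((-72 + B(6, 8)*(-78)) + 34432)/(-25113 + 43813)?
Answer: 3397/1870 - 39*√6/9350 ≈ 1.8064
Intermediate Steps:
X(s, L) = √(L + s)
B(n, j) = -1 + n + √(-2 + j) (B(n, j) = (-1 + √(j - 2)) + n = (-1 + √(-2 + j)) + n = -1 + n + √(-2 + j))
((-72 + B(6, 8)*(-78)) + 34432)/(-25113 + 43813) = ((-72 + (-1 + 6 + √(-2 + 8))*(-78)) + 34432)/(-25113 + 43813) = ((-72 + (-1 + 6 + √6)*(-78)) + 34432)/18700 = ((-72 + (5 + √6)*(-78)) + 34432)*(1/18700) = ((-72 + (-390 - 78*√6)) + 34432)*(1/18700) = ((-462 - 78*√6) + 34432)*(1/18700) = (33970 - 78*√6)*(1/18700) = 3397/1870 - 39*√6/9350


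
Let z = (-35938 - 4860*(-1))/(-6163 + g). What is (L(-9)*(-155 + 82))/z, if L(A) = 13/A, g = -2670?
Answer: 8382517/279702 ≈ 29.969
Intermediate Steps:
z = 31078/8833 (z = (-35938 - 4860*(-1))/(-6163 - 2670) = (-35938 + 4860)/(-8833) = -31078*(-1/8833) = 31078/8833 ≈ 3.5184)
(L(-9)*(-155 + 82))/z = ((13/(-9))*(-155 + 82))/(31078/8833) = ((13*(-⅑))*(-73))*(8833/31078) = -13/9*(-73)*(8833/31078) = (949/9)*(8833/31078) = 8382517/279702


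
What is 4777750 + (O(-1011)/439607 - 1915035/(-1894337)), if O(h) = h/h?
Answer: 3978738113874197832/832763805559 ≈ 4.7778e+6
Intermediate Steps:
O(h) = 1
4777750 + (O(-1011)/439607 - 1915035/(-1894337)) = 4777750 + (1/439607 - 1915035/(-1894337)) = 4777750 + (1*(1/439607) - 1915035*(-1/1894337)) = 4777750 + (1/439607 + 1915035/1894337) = 4777750 + 841864685582/832763805559 = 3978738113874197832/832763805559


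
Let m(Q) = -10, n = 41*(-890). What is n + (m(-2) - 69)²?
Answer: -30249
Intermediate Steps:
n = -36490
n + (m(-2) - 69)² = -36490 + (-10 - 69)² = -36490 + (-79)² = -36490 + 6241 = -30249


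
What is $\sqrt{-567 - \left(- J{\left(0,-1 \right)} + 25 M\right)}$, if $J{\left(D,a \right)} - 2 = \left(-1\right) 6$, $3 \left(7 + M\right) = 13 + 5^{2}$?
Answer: $\frac{i \sqrt{6414}}{3} \approx 26.696 i$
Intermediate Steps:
$M = \frac{17}{3}$ ($M = -7 + \frac{13 + 5^{2}}{3} = -7 + \frac{13 + 25}{3} = -7 + \frac{1}{3} \cdot 38 = -7 + \frac{38}{3} = \frac{17}{3} \approx 5.6667$)
$J{\left(D,a \right)} = -4$ ($J{\left(D,a \right)} = 2 - 6 = -4$)
$\sqrt{-567 - \left(- J{\left(0,-1 \right)} + 25 M\right)} = \sqrt{-567 - \frac{437}{3}} = \sqrt{- \frac{2138}{3}} = \frac{i \sqrt{6414}}{3}$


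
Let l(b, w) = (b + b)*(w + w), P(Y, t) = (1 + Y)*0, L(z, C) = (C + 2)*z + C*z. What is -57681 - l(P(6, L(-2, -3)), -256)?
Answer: -57681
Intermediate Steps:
L(z, C) = C*z + z*(2 + C) (L(z, C) = (2 + C)*z + C*z = z*(2 + C) + C*z = C*z + z*(2 + C))
P(Y, t) = 0
l(b, w) = 4*b*w (l(b, w) = (2*b)*(2*w) = 4*b*w)
-57681 - l(P(6, L(-2, -3)), -256) = -57681 - 4*0*(-256) = -57681 - 1*0 = -57681 + 0 = -57681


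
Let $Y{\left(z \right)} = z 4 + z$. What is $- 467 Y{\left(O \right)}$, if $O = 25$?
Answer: $-58375$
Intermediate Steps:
$Y{\left(z \right)} = 5 z$ ($Y{\left(z \right)} = 4 z + z = 5 z$)
$- 467 Y{\left(O \right)} = - 467 \cdot 5 \cdot 25 = \left(-467\right) 125 = -58375$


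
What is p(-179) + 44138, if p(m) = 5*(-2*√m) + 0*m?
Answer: 44138 - 10*I*√179 ≈ 44138.0 - 133.79*I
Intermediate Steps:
p(m) = -10*√m (p(m) = -10*√m + 0 = -10*√m)
p(-179) + 44138 = -10*I*√179 + 44138 = 44138 - 10*I*√179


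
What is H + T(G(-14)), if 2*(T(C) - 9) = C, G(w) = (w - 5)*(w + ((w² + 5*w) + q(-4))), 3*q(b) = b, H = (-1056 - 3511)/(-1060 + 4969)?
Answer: -4079048/3909 ≈ -1043.5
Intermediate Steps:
H = -4567/3909 ≈ -1.1683
q(b) = b/3
G(w) = (-5 + w)*(-4/3 + w² + 6*w) (G(w) = (w - 5)*(w + ((w² + 5*w) + (⅓)*(-4))) = (-5 + w)*(w + ((w² + 5*w) - 4/3)) = (-5 + w)*(w + (-4/3 + w² + 5*w)) = (-5 + w)*(-4/3 + w² + 6*w))
T(C) = 9 + C/2
H + T(G(-14)) = -4567/3909 + (9 + (20/3 + (-14)² + (-14)³ - 94/3*(-14))/2) = -4567/3909 + (9 + (20/3 + 196 - 2744 + 1316/3)/2) = -4567/3909 + (9 + (½)*(-6308/3)) = -4567/3909 + (9 - 3154/3) = -4567/3909 - 3127/3 = -4079048/3909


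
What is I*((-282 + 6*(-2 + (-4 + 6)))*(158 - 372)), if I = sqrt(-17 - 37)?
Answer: 181044*I*sqrt(6) ≈ 4.4347e+5*I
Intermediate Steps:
I = 3*I*sqrt(6) (I = sqrt(-54) = 3*I*sqrt(6) ≈ 7.3485*I)
I*((-282 + 6*(-2 + (-4 + 6)))*(158 - 372)) = (3*I*sqrt(6))*((-282 + 6*(-2 + (-4 + 6)))*(158 - 372)) = (3*I*sqrt(6))*((-282 + 6*(-2 + 2))*(-214)) = (3*I*sqrt(6))*((-282 + 6*0)*(-214)) = (3*I*sqrt(6))*((-282 + 0)*(-214)) = (3*I*sqrt(6))*(-282*(-214)) = (3*I*sqrt(6))*60348 = 181044*I*sqrt(6)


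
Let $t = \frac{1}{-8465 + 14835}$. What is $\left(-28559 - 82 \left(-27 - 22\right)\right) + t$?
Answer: $- \frac{156326169}{6370} \approx -24541.0$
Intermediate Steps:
$t = \frac{1}{6370} \approx 0.00015699$
$\left(-28559 - 82 \left(-27 - 22\right)\right) + t = \left(-28559 - 82 \left(-27 - 22\right)\right) + \frac{1}{6370} = \left(-28559 - -4018\right) + \frac{1}{6370} = \left(-28559 + 4018\right) + \frac{1}{6370} = -24541 + \frac{1}{6370} = - \frac{156326169}{6370}$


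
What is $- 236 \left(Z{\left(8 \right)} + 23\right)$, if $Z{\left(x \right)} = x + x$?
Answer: $-9204$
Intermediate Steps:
$Z{\left(x \right)} = 2 x$
$- 236 \left(Z{\left(8 \right)} + 23\right) = - 236 \left(2 \cdot 8 + 23\right) = - 236 \left(16 + 23\right) = \left(-236\right) 39 = -9204$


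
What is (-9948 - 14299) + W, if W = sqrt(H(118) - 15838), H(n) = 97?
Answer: -24247 + 3*I*sqrt(1749) ≈ -24247.0 + 125.46*I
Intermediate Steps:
W = 3*I*sqrt(1749) (W = sqrt(97 - 15838) = sqrt(-15741) = 3*I*sqrt(1749) ≈ 125.46*I)
(-9948 - 14299) + W = (-9948 - 14299) + 3*I*sqrt(1749) = -24247 + 3*I*sqrt(1749)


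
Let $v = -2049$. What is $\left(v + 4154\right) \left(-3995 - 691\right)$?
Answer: $-9864030$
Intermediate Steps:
$\left(v + 4154\right) \left(-3995 - 691\right) = \left(-2049 + 4154\right) \left(-3995 - 691\right) = 2105 \left(-4686\right) = -9864030$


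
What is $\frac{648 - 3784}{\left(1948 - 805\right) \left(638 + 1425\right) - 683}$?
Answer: $- \frac{1568}{1178663} \approx -0.0013303$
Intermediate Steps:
$\frac{648 - 3784}{\left(1948 - 805\right) \left(638 + 1425\right) - 683} = - \frac{3136}{1143 \cdot 2063 - 683} = - \frac{3136}{2358009 - 683} = - \frac{3136}{2357326} = \left(-3136\right) \frac{1}{2357326} = - \frac{1568}{1178663}$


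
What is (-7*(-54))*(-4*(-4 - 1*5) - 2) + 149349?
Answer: 162201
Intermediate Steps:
(-7*(-54))*(-4*(-4 - 1*5) - 2) + 149349 = 378*(-4*(-4 - 5) - 2) + 149349 = 378*(-4*(-9) - 2) + 149349 = 378*(36 - 2) + 149349 = 378*34 + 149349 = 12852 + 149349 = 162201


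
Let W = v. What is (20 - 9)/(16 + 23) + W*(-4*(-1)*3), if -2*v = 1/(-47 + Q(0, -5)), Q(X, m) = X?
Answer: 751/1833 ≈ 0.40971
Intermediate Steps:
v = 1/94 (v = -1/(2*(-47 + 0)) = -½/(-47) = -½*(-1/47) = 1/94 ≈ 0.010638)
W = 1/94 ≈ 0.010638
(20 - 9)/(16 + 23) + W*(-4*(-1)*3) = (20 - 9)/(16 + 23) + (-4*(-1)*3)/94 = 11/39 + (4*3)/94 = 11*(1/39) + (1/94)*12 = 11/39 + 6/47 = 751/1833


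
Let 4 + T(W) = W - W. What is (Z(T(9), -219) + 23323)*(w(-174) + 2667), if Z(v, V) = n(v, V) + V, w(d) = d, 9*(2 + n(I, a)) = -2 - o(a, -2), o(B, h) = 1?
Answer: 57592455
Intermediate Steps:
T(W) = -4 (T(W) = -4 + (W - W) = -4 + 0 = -4)
n(I, a) = -7/3 (n(I, a) = -2 + (-2 - 1*1)/9 = -2 + (-2 - 1)/9 = -2 + (1/9)*(-3) = -2 - 1/3 = -7/3)
Z(v, V) = -7/3 + V
(Z(T(9), -219) + 23323)*(w(-174) + 2667) = ((-7/3 - 219) + 23323)*(-174 + 2667) = (-664/3 + 23323)*2493 = (69305/3)*2493 = 57592455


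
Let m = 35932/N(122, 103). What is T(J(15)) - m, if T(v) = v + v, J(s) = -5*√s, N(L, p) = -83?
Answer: 35932/83 - 10*√15 ≈ 394.19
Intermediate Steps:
T(v) = 2*v
m = -35932/83 (m = 35932/(-83) = 35932*(-1/83) = -35932/83 ≈ -432.92)
T(J(15)) - m = 2*(-5*√15) - 1*(-35932/83) = -10*√15 + 35932/83 = 35932/83 - 10*√15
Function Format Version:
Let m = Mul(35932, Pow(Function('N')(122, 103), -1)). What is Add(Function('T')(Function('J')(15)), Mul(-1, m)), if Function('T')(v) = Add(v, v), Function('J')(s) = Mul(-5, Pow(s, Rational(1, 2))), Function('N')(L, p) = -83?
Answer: Add(Rational(35932, 83), Mul(-10, Pow(15, Rational(1, 2)))) ≈ 394.19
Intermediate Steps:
Function('T')(v) = Mul(2, v)
m = Rational(-35932, 83) (m = Mul(35932, Pow(-83, -1)) = Mul(35932, Rational(-1, 83)) = Rational(-35932, 83) ≈ -432.92)
Add(Function('T')(Function('J')(15)), Mul(-1, m)) = Add(Mul(2, Mul(-5, Pow(15, Rational(1, 2)))), Mul(-1, Rational(-35932, 83))) = Add(Mul(-10, Pow(15, Rational(1, 2))), Rational(35932, 83)) = Add(Rational(35932, 83), Mul(-10, Pow(15, Rational(1, 2))))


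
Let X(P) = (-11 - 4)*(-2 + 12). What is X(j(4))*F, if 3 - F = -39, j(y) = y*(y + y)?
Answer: -6300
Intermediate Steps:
j(y) = 2*y² (j(y) = y*(2*y) = 2*y²)
F = 42 (F = 3 - 1*(-39) = 3 + 39 = 42)
X(P) = -150 (X(P) = -15*10 = -150)
X(j(4))*F = -150*42 = -6300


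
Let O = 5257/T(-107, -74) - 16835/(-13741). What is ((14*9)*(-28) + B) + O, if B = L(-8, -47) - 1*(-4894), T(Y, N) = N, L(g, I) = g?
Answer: 14394175/11174 ≈ 1288.2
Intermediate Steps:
O = -780117/11174 (O = 5257/(-74) - 16835/(-13741) = 5257*(-1/74) - 16835*(-1/13741) = -5257/74 + 185/151 = -780117/11174 ≈ -69.815)
B = 4886 (B = -8 - 1*(-4894) = -8 + 4894 = 4886)
((14*9)*(-28) + B) + O = ((14*9)*(-28) + 4886) - 780117/11174 = (126*(-28) + 4886) - 780117/11174 = (-3528 + 4886) - 780117/11174 = 1358 - 780117/11174 = 14394175/11174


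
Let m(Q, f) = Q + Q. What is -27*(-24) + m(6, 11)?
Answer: 660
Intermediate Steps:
m(Q, f) = 2*Q
-27*(-24) + m(6, 11) = -27*(-24) + 2*6 = 648 + 12 = 660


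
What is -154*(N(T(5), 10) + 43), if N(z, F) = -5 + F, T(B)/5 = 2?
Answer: -7392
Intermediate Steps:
T(B) = 10 (T(B) = 5*2 = 10)
-154*(N(T(5), 10) + 43) = -154*((-5 + 10) + 43) = -154*(5 + 43) = -154*48 = -7392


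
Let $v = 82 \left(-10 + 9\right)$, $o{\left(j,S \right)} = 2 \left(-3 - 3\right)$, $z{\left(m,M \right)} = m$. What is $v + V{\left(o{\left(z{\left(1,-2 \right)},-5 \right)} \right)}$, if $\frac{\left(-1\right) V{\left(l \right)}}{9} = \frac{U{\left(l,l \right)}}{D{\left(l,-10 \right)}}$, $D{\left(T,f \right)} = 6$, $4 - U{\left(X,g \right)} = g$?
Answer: $-106$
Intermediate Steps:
$U{\left(X,g \right)} = 4 - g$
$o{\left(j,S \right)} = -12$ ($o{\left(j,S \right)} = 2 \left(-6\right) = -12$)
$V{\left(l \right)} = -6 + \frac{3 l}{2}$ ($V{\left(l \right)} = - 9 \frac{4 - l}{6} = - 9 \left(4 - l\right) \frac{1}{6} = - 9 \left(\frac{2}{3} - \frac{l}{6}\right) = -6 + \frac{3 l}{2}$)
$v = -82$ ($v = 82 \left(-1\right) = -82$)
$v + V{\left(o{\left(z{\left(1,-2 \right)},-5 \right)} \right)} = -82 + \left(-6 + \frac{3}{2} \left(-12\right)\right) = -82 - 24 = -106$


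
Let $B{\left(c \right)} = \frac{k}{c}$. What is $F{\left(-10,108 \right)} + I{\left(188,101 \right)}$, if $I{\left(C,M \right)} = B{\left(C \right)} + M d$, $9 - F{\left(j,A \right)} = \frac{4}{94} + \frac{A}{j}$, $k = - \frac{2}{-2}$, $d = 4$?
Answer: $\frac{398337}{940} \approx 423.76$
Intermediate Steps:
$k = 1$ ($k = \left(-2\right) \left(- \frac{1}{2}\right) = 1$)
$B{\left(c \right)} = \frac{1}{c}$ ($B{\left(c \right)} = 1 \frac{1}{c} = \frac{1}{c}$)
$F{\left(j,A \right)} = \frac{421}{47} - \frac{A}{j}$ ($F{\left(j,A \right)} = 9 - \left(\frac{4}{94} + \frac{A}{j}\right) = 9 - \left(4 \cdot \frac{1}{94} + \frac{A}{j}\right) = 9 - \left(\frac{2}{47} + \frac{A}{j}\right) = \frac{421}{47} - \frac{A}{j}$)
$I{\left(C,M \right)} = \frac{1}{C} + 4 M$ ($I{\left(C,M \right)} = \frac{1}{C} + M 4 = \frac{1}{C} + 4 M$)
$F{\left(-10,108 \right)} + I{\left(188,101 \right)} = \left(\frac{421}{47} - \frac{108}{-10}\right) + \left(\frac{1}{188} + 4 \cdot 101\right) = \left(\frac{421}{47} - 108 \left(- \frac{1}{10}\right)\right) + \left(\frac{1}{188} + 404\right) = \left(\frac{421}{47} + \frac{54}{5}\right) + \frac{75953}{188} = \frac{4643}{235} + \frac{75953}{188} = \frac{398337}{940}$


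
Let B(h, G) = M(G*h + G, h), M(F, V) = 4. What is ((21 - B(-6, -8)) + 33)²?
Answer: 2500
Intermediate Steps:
B(h, G) = 4
((21 - B(-6, -8)) + 33)² = ((21 - 1*4) + 33)² = ((21 - 4) + 33)² = (17 + 33)² = 50² = 2500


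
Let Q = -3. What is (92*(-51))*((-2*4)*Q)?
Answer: -112608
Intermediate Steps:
(92*(-51))*((-2*4)*Q) = (92*(-51))*(-2*4*(-3)) = -(-37536)*(-3) = -4692*24 = -112608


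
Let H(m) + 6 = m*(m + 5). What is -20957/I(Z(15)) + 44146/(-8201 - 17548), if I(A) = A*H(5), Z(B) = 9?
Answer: -20633467/377652 ≈ -54.636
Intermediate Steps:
H(m) = -6 + m*(5 + m) (H(m) = -6 + m*(m + 5) = -6 + m*(5 + m))
I(A) = 44*A (I(A) = A*(-6 + 5**2 + 5*5) = A*(-6 + 25 + 25) = A*44 = 44*A)
-20957/I(Z(15)) + 44146/(-8201 - 17548) = -20957/(44*9) + 44146/(-8201 - 17548) = -20957/396 + 44146/(-25749) = -20957*1/396 + 44146*(-1/25749) = -20957/396 - 44146/25749 = -20633467/377652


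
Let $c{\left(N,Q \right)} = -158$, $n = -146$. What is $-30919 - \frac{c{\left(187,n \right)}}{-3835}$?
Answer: $- \frac{118574523}{3835} \approx -30919.0$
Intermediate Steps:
$-30919 - \frac{c{\left(187,n \right)}}{-3835} = -30919 - - \frac{158}{-3835} = -30919 - \left(-158\right) \left(- \frac{1}{3835}\right) = -30919 - \frac{158}{3835} = - \frac{118574523}{3835}$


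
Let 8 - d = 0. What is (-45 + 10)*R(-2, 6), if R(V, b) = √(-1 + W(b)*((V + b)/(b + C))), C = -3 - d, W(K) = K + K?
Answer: -7*I*√265 ≈ -113.95*I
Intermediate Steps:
d = 8 (d = 8 - 1*0 = 8 + 0 = 8)
W(K) = 2*K
C = -11 (C = -3 - 1*8 = -3 - 8 = -11)
R(V, b) = √(-1 + 2*b*(V + b)/(-11 + b)) (R(V, b) = √(-1 + (2*b)*((V + b)/(b - 11))) = √(-1 + (2*b)*((V + b)/(-11 + b))) = √(-1 + 2*b*(V + b)/(-11 + b)))
(-45 + 10)*R(-2, 6) = (-45 + 10)*√((11 - 1*6 + 2*6² + 2*(-2)*6)/(-11 + 6)) = -35*√(11 - 6 + 2*36 - 24)*(I*√5/5) = -35*I*√5*√(11 - 6 + 72 - 24)/5 = -35*I*√265/5 = -7*I*√265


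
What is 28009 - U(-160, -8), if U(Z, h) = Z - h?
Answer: 28161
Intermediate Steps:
28009 - U(-160, -8) = 28009 - (-160 - 1*(-8)) = 28009 - (-160 + 8) = 28009 - 1*(-152) = 28009 + 152 = 28161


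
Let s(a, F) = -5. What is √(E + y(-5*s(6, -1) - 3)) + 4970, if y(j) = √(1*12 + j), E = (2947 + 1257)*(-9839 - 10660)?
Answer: 4970 + √(-86177796 + √34) ≈ 4970.0 + 9283.2*I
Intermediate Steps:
E = -86177796 (E = 4204*(-20499) = -86177796)
y(j) = √(12 + j)
√(E + y(-5*s(6, -1) - 3)) + 4970 = √(-86177796 + √(12 + (-5*(-5) - 3))) + 4970 = √(-86177796 + √(12 + (25 - 3))) + 4970 = √(-86177796 + √(12 + 22)) + 4970 = √(-86177796 + √34) + 4970 = 4970 + √(-86177796 + √34)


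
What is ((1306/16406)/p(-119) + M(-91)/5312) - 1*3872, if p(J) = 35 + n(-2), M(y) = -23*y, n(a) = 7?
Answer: -3542754128005/915061056 ≈ -3871.6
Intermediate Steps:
p(J) = 42 (p(J) = 35 + 7 = 42)
((1306/16406)/p(-119) + M(-91)/5312) - 1*3872 = ((1306/16406)/42 - 23*(-91)/5312) - 1*3872 = ((1306*(1/16406))*(1/42) + 2093*(1/5312)) - 3872 = ((653/8203)*(1/42) + 2093/5312) - 3872 = (653/344526 + 2093/5312) - 3872 = 362280827/915061056 - 3872 = -3542754128005/915061056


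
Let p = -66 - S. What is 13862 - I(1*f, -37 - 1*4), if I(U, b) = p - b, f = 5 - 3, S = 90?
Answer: 13977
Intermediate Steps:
f = 2
p = -156 (p = -66 - 1*90 = -66 - 90 = -156)
I(U, b) = -156 - b
13862 - I(1*f, -37 - 1*4) = 13862 - (-156 - (-37 - 1*4)) = 13862 - (-156 - (-37 - 4)) = 13862 - (-156 - 1*(-41)) = 13862 - (-156 + 41) = 13862 - 1*(-115) = 13862 + 115 = 13977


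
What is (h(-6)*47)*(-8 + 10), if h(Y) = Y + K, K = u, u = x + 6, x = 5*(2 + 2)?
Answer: 1880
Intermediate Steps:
x = 20 (x = 5*4 = 20)
u = 26 (u = 20 + 6 = 26)
K = 26
h(Y) = 26 + Y (h(Y) = Y + 26 = 26 + Y)
(h(-6)*47)*(-8 + 10) = ((26 - 6)*47)*(-8 + 10) = (20*47)*2 = 940*2 = 1880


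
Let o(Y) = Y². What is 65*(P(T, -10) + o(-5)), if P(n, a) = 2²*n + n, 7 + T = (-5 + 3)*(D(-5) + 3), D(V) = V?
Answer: 650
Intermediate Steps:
T = -3 (T = -7 + (-5 + 3)*(-5 + 3) = -7 - 2*(-2) = -7 + 4 = -3)
P(n, a) = 5*n (P(n, a) = 4*n + n = 5*n)
65*(P(T, -10) + o(-5)) = 65*(5*(-3) + (-5)²) = 65*(-15 + 25) = 65*10 = 650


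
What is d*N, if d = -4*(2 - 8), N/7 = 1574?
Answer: 264432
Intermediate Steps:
N = 11018 (N = 7*1574 = 11018)
d = 24 (d = -4*(-6) = 24)
d*N = 24*11018 = 264432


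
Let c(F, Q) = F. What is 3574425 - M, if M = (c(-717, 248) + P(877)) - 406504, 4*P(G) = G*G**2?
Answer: -658599549/4 ≈ -1.6465e+8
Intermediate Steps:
P(G) = G**3/4 (P(G) = (G*G**2)/4 = G**3/4)
M = 672897249/4 (M = (-717 + (1/4)*877**3) - 406504 = (-717 + (1/4)*674526133) - 406504 = (-717 + 674526133/4) - 406504 = 674523265/4 - 406504 = 672897249/4 ≈ 1.6822e+8)
3574425 - M = 3574425 - 1*672897249/4 = 3574425 - 672897249/4 = -658599549/4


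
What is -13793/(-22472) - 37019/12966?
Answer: -326525465/145685976 ≈ -2.2413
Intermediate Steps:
-13793/(-22472) - 37019/12966 = -13793*(-1/22472) - 37019*1/12966 = 13793/22472 - 37019/12966 = -326525465/145685976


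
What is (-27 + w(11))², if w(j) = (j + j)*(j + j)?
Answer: 208849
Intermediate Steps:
w(j) = 4*j² (w(j) = (2*j)*(2*j) = 4*j²)
(-27 + w(11))² = (-27 + 4*11²)² = (-27 + 4*121)² = (-27 + 484)² = 457² = 208849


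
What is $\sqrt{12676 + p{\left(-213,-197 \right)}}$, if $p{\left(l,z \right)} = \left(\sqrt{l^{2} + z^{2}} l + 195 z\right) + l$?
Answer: $\sqrt{-25952 - 213 \sqrt{84178}} \approx 296.23 i$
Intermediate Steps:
$p{\left(l,z \right)} = l + 195 z + l \sqrt{l^{2} + z^{2}}$ ($p{\left(l,z \right)} = \left(l \sqrt{l^{2} + z^{2}} + 195 z\right) + l = \left(195 z + l \sqrt{l^{2} + z^{2}}\right) + l = l + 195 z + l \sqrt{l^{2} + z^{2}}$)
$\sqrt{12676 + p{\left(-213,-197 \right)}} = \sqrt{12676 - \left(38628 + 213 \sqrt{\left(-213\right)^{2} + \left(-197\right)^{2}}\right)} = \sqrt{12676 - \left(38628 + 213 \sqrt{45369 + 38809}\right)} = \sqrt{12676 - \left(38628 + 213 \sqrt{84178}\right)} = \sqrt{-25952 - 213 \sqrt{84178}}$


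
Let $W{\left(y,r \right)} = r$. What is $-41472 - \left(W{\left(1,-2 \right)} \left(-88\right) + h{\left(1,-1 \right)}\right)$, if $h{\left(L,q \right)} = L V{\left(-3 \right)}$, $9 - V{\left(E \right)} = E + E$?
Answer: $-41663$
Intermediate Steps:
$V{\left(E \right)} = 9 - 2 E$ ($V{\left(E \right)} = 9 - \left(E + E\right) = 9 - 2 E$)
$h{\left(L,q \right)} = 15 L$ ($h{\left(L,q \right)} = L \left(9 - -6\right) = L \left(9 + 6\right) = L 15 = 15 L$)
$-41472 - \left(W{\left(1,-2 \right)} \left(-88\right) + h{\left(1,-1 \right)}\right) = -41472 - \left(\left(-2\right) \left(-88\right) + 15 \cdot 1\right) = -41472 - \left(176 + 15\right) = -41472 - 191 = -41663$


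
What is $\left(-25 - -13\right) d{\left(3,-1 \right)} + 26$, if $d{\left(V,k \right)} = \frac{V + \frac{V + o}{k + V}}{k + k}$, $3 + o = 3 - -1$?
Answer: $56$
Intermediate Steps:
$o = 1$ ($o = -3 + \left(3 - -1\right) = -3 + \left(3 + 1\right) = -3 + 4 = 1$)
$d{\left(V,k \right)} = \frac{V + \frac{1 + V}{V + k}}{2 k}$ ($d{\left(V,k \right)} = \frac{V + \frac{V + 1}{k + V}}{k + k} = \frac{V + \frac{1 + V}{V + k}}{2 k}$)
$\left(-25 - -13\right) d{\left(3,-1 \right)} + 26 = \left(-25 - -13\right) \frac{1 + 3 + 3^{2} + 3 \left(-1\right)}{2 \left(-1\right) \left(3 - 1\right)} + 26 = \left(-25 + 13\right) \frac{1}{2} \left(-1\right) \frac{1}{2} \left(1 + 3 + 9 - 3\right) + 26 = - 12 \cdot \frac{1}{2} \left(-1\right) \frac{1}{2} \cdot 10 + 26 = \left(-12\right) \left(- \frac{5}{2}\right) + 26 = 30 + 26 = 56$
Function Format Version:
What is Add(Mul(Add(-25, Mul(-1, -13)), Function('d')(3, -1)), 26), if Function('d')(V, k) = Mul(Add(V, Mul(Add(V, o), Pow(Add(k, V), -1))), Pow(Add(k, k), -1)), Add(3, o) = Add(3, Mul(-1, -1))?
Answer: 56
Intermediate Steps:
o = 1 (o = Add(-3, Add(3, Mul(-1, -1))) = Add(-3, Add(3, 1)) = Add(-3, 4) = 1)
Function('d')(V, k) = Mul(Rational(1, 2), Pow(k, -1), Add(V, Mul(Pow(Add(V, k), -1), Add(1, V)))) (Function('d')(V, k) = Mul(Add(V, Mul(Add(V, 1), Pow(Add(k, V), -1))), Pow(Add(k, k), -1)) = Mul(Add(V, Mul(Add(1, V), Pow(Add(V, k), -1))), Pow(Mul(2, k), -1)) = Mul(Add(V, Mul(Pow(Add(V, k), -1), Add(1, V))), Mul(Rational(1, 2), Pow(k, -1))) = Mul(Rational(1, 2), Pow(k, -1), Add(V, Mul(Pow(Add(V, k), -1), Add(1, V)))))
Add(Mul(Add(-25, Mul(-1, -13)), Function('d')(3, -1)), 26) = Add(Mul(Add(-25, Mul(-1, -13)), Mul(Rational(1, 2), Pow(-1, -1), Pow(Add(3, -1), -1), Add(1, 3, Pow(3, 2), Mul(3, -1)))), 26) = Add(Mul(Add(-25, 13), Mul(Rational(1, 2), -1, Pow(2, -1), Add(1, 3, 9, -3))), 26) = Add(Mul(-12, Mul(Rational(1, 2), -1, Rational(1, 2), 10)), 26) = Add(Mul(-12, Rational(-5, 2)), 26) = Add(30, 26) = 56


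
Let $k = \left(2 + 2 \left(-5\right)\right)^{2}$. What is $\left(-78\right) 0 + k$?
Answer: $64$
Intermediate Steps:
$k = 64$ ($k = \left(2 - 10\right)^{2} = \left(-8\right)^{2} = 64$)
$\left(-78\right) 0 + k = \left(-78\right) 0 + 64 = 0 + 64 = 64$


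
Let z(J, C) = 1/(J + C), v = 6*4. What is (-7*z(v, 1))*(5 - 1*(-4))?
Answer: -63/25 ≈ -2.5200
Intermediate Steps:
v = 24
z(J, C) = 1/(C + J)
(-7*z(v, 1))*(5 - 1*(-4)) = (-7/(1 + 24))*(5 - 1*(-4)) = (-7/25)*(5 + 4) = -7*1/25*9 = -7/25*9 = -63/25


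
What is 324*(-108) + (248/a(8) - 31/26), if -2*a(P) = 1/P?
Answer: -1012991/26 ≈ -38961.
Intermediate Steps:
a(P) = -1/(2*P)
324*(-108) + (248/a(8) - 31/26) = 324*(-108) + (248/((-1/2/8)) - 31/26) = -34992 + (248/((-1/2*1/8)) - 31*1/26) = -34992 + (248/(-1/16) - 31/26) = -34992 + (248*(-16) - 31/26) = -34992 + (-3968 - 31/26) = -34992 - 103199/26 = -1012991/26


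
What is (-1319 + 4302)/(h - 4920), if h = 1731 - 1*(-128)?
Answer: -2983/3061 ≈ -0.97452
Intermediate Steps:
h = 1859 (h = 1731 + 128 = 1859)
(-1319 + 4302)/(h - 4920) = (-1319 + 4302)/(1859 - 4920) = 2983/(-3061) = 2983*(-1/3061) = -2983/3061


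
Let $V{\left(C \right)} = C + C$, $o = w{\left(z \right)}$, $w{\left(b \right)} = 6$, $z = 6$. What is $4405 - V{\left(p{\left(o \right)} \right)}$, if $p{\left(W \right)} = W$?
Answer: $4393$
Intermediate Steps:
$o = 6$
$V{\left(C \right)} = 2 C$
$4405 - V{\left(p{\left(o \right)} \right)} = 4405 - 2 \cdot 6 = 4405 - 12 = 4393$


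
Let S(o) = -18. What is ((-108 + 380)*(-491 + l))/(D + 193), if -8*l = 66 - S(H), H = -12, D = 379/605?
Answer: -10315855/14643 ≈ -704.49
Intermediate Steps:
D = 379/605 (D = 379*(1/605) = 379/605 ≈ 0.62645)
l = -21/2 (l = -(66 - 1*(-18))/8 = -(66 + 18)/8 = -⅛*84 = -21/2 ≈ -10.500)
((-108 + 380)*(-491 + l))/(D + 193) = ((-108 + 380)*(-491 - 21/2))/(379/605 + 193) = (272*(-1003/2))/(117144/605) = (605/117144)*(-136408) = -10315855/14643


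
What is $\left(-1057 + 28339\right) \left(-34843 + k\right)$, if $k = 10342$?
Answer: $-668436282$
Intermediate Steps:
$\left(-1057 + 28339\right) \left(-34843 + k\right) = \left(-1057 + 28339\right) \left(-34843 + 10342\right) = 27282 \left(-24501\right) = -668436282$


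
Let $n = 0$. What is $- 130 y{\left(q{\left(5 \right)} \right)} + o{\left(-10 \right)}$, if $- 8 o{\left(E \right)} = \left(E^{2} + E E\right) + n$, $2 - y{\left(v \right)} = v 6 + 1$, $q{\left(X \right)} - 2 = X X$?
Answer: $20905$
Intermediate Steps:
$q{\left(X \right)} = 2 + X^{2}$ ($q{\left(X \right)} = 2 + X X = 2 + X^{2}$)
$y{\left(v \right)} = 1 - 6 v$ ($y{\left(v \right)} = 2 - \left(v 6 + 1\right) = 2 - \left(6 v + 1\right) = 2 - \left(1 + 6 v\right) = 1 - 6 v$)
$o{\left(E \right)} = - \frac{E^{2}}{4}$ ($o{\left(E \right)} = - \frac{\left(E^{2} + E E\right) + 0}{8} = - \frac{\left(E^{2} + E^{2}\right) + 0}{8} = - \frac{2 E^{2} + 0}{8} = - \frac{2 E^{2}}{8} = - \frac{E^{2}}{4}$)
$- 130 y{\left(q{\left(5 \right)} \right)} + o{\left(-10 \right)} = - 130 \left(1 - 6 \left(2 + 5^{2}\right)\right) - \frac{\left(-10\right)^{2}}{4} = - 130 \left(1 - 6 \left(2 + 25\right)\right) - 25 = - 130 \left(1 - 162\right) - 25 = \left(-130\right) \left(-161\right) - 25 = 20930 - 25 = 20905$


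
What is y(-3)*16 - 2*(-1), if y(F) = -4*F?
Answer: 194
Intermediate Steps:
y(-3)*16 - 2*(-1) = -4*(-3)*16 - 2*(-1) = 12*16 + 2 = 192 + 2 = 194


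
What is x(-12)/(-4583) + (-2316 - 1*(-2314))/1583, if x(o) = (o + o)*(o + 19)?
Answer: 256778/7254889 ≈ 0.035394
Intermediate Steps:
x(o) = 2*o*(19 + o) (x(o) = (2*o)*(19 + o) = 2*o*(19 + o))
x(-12)/(-4583) + (-2316 - 1*(-2314))/1583 = (2*(-12)*(19 - 12))/(-4583) + (-2316 - 1*(-2314))/1583 = (2*(-12)*7)*(-1/4583) + (-2316 + 2314)*(1/1583) = -168*(-1/4583) - 2*1/1583 = 168/4583 - 2/1583 = 256778/7254889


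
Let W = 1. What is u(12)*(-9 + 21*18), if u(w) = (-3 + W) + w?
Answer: 3690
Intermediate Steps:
u(w) = -2 + w (u(w) = (-3 + 1) + w = -2 + w)
u(12)*(-9 + 21*18) = (-2 + 12)*(-9 + 21*18) = 10*(-9 + 378) = 10*369 = 3690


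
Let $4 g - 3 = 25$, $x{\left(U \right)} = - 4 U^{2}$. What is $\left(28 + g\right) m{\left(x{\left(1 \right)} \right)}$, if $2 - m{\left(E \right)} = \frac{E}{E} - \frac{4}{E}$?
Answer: $0$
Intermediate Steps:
$g = 7$ ($g = \frac{3}{4} + \frac{1}{4} \cdot 25 = \frac{3}{4} + \frac{25}{4} = 7$)
$m{\left(E \right)} = 1 + \frac{4}{E}$ ($m{\left(E \right)} = 2 - \left(\frac{E}{E} - \frac{4}{E}\right) = 2 - \left(1 - \frac{4}{E}\right) = 1 + \frac{4}{E}$)
$\left(28 + g\right) m{\left(x{\left(1 \right)} \right)} = \left(28 + 7\right) \frac{4 - 4 \cdot 1^{2}}{\left(-4\right) 1^{2}} = 35 \frac{4 - 4}{\left(-4\right) 1} = 35 \frac{4 - 4}{-4} = 35 \left(\left(- \frac{1}{4}\right) 0\right) = 35 \cdot 0 = 0$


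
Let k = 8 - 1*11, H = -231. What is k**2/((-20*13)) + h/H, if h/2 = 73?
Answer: -40039/60060 ≈ -0.66665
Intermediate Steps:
h = 146 (h = 2*73 = 146)
k = -3 (k = 8 - 11 = -3)
k**2/((-20*13)) + h/H = (-3)**2/((-20*13)) + 146/(-231) = 9/(-260) + 146*(-1/231) = 9*(-1/260) - 146/231 = -9/260 - 146/231 = -40039/60060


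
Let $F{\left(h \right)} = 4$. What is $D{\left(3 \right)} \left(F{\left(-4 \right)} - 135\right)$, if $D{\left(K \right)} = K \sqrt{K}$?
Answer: $- 393 \sqrt{3} \approx -680.7$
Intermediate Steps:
$D{\left(K \right)} = K^{\frac{3}{2}}$
$D{\left(3 \right)} \left(F{\left(-4 \right)} - 135\right) = 3^{\frac{3}{2}} \left(4 - 135\right) = 3 \sqrt{3} \left(-131\right) = - 393 \sqrt{3}$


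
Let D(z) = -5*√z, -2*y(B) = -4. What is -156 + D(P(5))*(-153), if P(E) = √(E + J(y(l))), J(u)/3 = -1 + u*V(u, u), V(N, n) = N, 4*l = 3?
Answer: -156 + 765*14^(¼) ≈ 1323.8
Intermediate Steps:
l = ¾ (l = (¼)*3 = ¾ ≈ 0.75000)
y(B) = 2 (y(B) = -½*(-4) = 2)
J(u) = -3 + 3*u² (J(u) = 3*(-1 + u*u) = 3*(-1 + u²) = -3 + 3*u²)
P(E) = √(9 + E) (P(E) = √(E + (-3 + 3*2²)) = √(E + (-3 + 3*4)) = √(E + (-3 + 12)) = √(E + 9) = √(9 + E))
-156 + D(P(5))*(-153) = -156 - 5*(9 + 5)^(¼)*(-153) = -156 - 5*14^(¼)*(-153) = -156 + 765*14^(¼)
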